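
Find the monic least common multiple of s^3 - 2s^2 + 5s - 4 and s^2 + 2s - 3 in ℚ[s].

Repeated division with remainder:
  s^3 - 2s^2 + 5s - 4 = (s - 4)(s^2 + 2s - 3) + (16s - 16)
  s^2 + 2s - 3 = ((1/16)s + 3/16)(16s - 16) + (0)
Last nonzero remainder: 16s - 16. Dividing through by 16 gives the monic gcd s - 1.
Then lcm(f, g) = f·g / gcd(f, g); expanding and making the result monic gives the answer.

s^4 + s^3 - s^2 + 11s - 12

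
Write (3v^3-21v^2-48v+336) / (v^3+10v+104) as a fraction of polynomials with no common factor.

Euclidean algorithm in ℚ[v]:
  3v^3-21v^2-48v+336 = (3)(v^3+10v+104) + (-21v^2-78v+24)
  v^3+10v+104 = (-(1/21)v+26/147)(-21v^2-78v+24) + ((1222/49)v+4888/49)
  -21v^2-78v+24 = (-(1029/1222)v+147/611)((1222/49)v+4888/49) + (0)
Last nonzero remainder: (1222/49)v+4888/49. Dividing through by 1222/49 gives the monic gcd v+4.
Cancel v+4 from numerator and denominator to get the reduced form.

(3v^2-33v+84)/(v^2-4v+26)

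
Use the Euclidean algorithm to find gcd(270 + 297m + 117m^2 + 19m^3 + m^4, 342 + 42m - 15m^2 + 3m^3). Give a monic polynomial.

3 + m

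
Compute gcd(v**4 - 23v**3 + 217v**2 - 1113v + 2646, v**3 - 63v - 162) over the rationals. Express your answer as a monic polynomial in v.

By polynomial division,
  v**4 - 23v**3 + 217v**2 - 1113v + 2646 = (v - 23)(v**3 - 63v - 162) + (280v**2 - 2400v - 1080)
  v**3 - 63v - 162 = ((1/280)v + 3/98)(280v**2 - 2400v - 1080) + ((702/49)v - 6318/49)
  280v**2 - 2400v - 1080 = ((6860/351)v + 980/117)((702/49)v - 6318/49) + (0)
Last nonzero remainder: (702/49)v - 6318/49. Dividing through by 702/49 gives the monic gcd v - 9.

v - 9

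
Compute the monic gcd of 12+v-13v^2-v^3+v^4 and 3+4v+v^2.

3+4v+v^2

Repeated division with remainder:
  v^4-v^3-13v^2+v+12 = (v^2-5v+4)(v^2+4v+3) + (0)
The last nonzero remainder v^2+4v+3 is already monic.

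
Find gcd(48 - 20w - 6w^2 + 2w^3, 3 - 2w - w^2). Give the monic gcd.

3 + w

By polynomial division,
  2w^3 - 6w^2 - 20w + 48 = (-2w + 10)(-w^2 - 2w + 3) + (6w + 18)
  -w^2 - 2w + 3 = (-(1/6)w + 1/6)(6w + 18) + (0)
Last nonzero remainder: 6w + 18. Dividing through by 6 gives the monic gcd w + 3.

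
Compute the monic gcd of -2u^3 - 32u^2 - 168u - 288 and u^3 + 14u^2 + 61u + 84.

By polynomial division,
  -2u^3 - 32u^2 - 168u - 288 = (-2)(u^3 + 14u^2 + 61u + 84) + (-4u^2 - 46u - 120)
  u^3 + 14u^2 + 61u + 84 = (-(1/4)u - 5/8)(-4u^2 - 46u - 120) + ((9/4)u + 9)
  -4u^2 - 46u - 120 = (-(16/9)u - 40/3)((9/4)u + 9) + (0)
Last nonzero remainder: (9/4)u + 9. Dividing through by 9/4 gives the monic gcd u + 4.

u + 4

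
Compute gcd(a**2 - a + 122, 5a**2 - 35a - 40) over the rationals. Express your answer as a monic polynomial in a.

Apply the Euclidean algorithm:
  a**2 - a + 122 = (1/5)(5a**2 - 35a - 40) + (6a + 130)
  5a**2 - 35a - 40 = ((5/6)a - 215/9)(6a + 130) + (27590/9)
  6a + 130 = ((27/13795)a + 117/2759)(27590/9) + (0)
The last nonzero remainder is the constant 27590/9, so the polynomials are coprime and gcd = 1.

1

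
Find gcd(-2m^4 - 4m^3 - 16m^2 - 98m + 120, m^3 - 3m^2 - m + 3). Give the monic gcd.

m - 1

Apply the Euclidean algorithm:
  -2m^4 - 4m^3 - 16m^2 - 98m + 120 = (-2m - 10)(m^3 - 3m^2 - m + 3) + (-48m^2 - 102m + 150)
  m^3 - 3m^2 - m + 3 = (-(1/48)m + 41/384)(-48m^2 - 102m + 150) + ((833/64)m - 833/64)
  -48m^2 - 102m + 150 = (-(3072/833)m - 9600/833)((833/64)m - 833/64) + (0)
Last nonzero remainder: (833/64)m - 833/64. Dividing through by 833/64 gives the monic gcd m - 1.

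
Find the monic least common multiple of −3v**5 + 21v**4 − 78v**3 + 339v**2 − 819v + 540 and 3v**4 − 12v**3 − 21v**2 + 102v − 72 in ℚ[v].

v**7 − 6v**6 + 13v**5 − 45v**4 + 4v**3 + 771v**2 − 1818v + 1080

By polynomial division,
  −3v**5 + 21v**4 − 78v**3 + 339v**2 − 819v + 540 = (−v + 3)(3v**4 − 12v**3 − 21v**2 + 102v − 72) + (−63v**3 + 504v**2 − 1197v + 756)
  3v**4 − 12v**3 − 21v**2 + 102v − 72 = (−(1/21)v − 4/21)(−63v**3 + 504v**2 − 1197v + 756) + (18v**2 − 90v + 72)
  −63v**3 + 504v**2 − 1197v + 756 = (−(7/2)v + 21/2)(18v**2 − 90v + 72) + (0)
Last nonzero remainder: 18v**2 − 90v + 72. Dividing through by 18 gives the monic gcd v**2 − 5v + 4.
Then lcm(f, g) = f·g / gcd(f, g); expanding and making the result monic gives the answer.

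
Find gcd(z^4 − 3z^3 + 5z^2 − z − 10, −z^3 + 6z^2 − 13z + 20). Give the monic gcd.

z^2 − 2z + 5

Apply the Euclidean algorithm:
  z^4 − 3z^3 + 5z^2 − z − 10 = (−z − 3)(−z^3 + 6z^2 − 13z + 20) + (10z^2 − 20z + 50)
  −z^3 + 6z^2 − 13z + 20 = (−(1/10)z + 2/5)(10z^2 − 20z + 50) + (0)
Last nonzero remainder: 10z^2 − 20z + 50. Dividing through by 10 gives the monic gcd z^2 − 2z + 5.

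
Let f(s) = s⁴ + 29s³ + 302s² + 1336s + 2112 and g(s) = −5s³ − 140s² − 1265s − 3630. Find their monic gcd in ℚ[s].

Euclidean algorithm in ℚ[s]:
  s⁴ + 29s³ + 302s² + 1336s + 2112 = (−(1/5)s − 1/5)(−5s³ − 140s² − 1265s − 3630) + (21s² + 357s + 1386)
  −5s³ − 140s² − 1265s − 3630 = (−(5/21)s − 55/21)(21s² + 357s + 1386) + (0)
Last nonzero remainder: 21s² + 357s + 1386. Dividing through by 21 gives the monic gcd s² + 17s + 66.

s² + 17s + 66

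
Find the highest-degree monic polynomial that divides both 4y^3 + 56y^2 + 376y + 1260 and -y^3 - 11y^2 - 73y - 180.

y^2 + 7y + 45

By polynomial division,
  4y^3 + 56y^2 + 376y + 1260 = (-4)(-y^3 - 11y^2 - 73y - 180) + (12y^2 + 84y + 540)
  -y^3 - 11y^2 - 73y - 180 = (-(1/12)y - 1/3)(12y^2 + 84y + 540) + (0)
Last nonzero remainder: 12y^2 + 84y + 540. Dividing through by 12 gives the monic gcd y^2 + 7y + 45.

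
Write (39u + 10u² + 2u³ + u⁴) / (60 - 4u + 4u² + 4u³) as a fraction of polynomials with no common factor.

(13u - u² + u³)/(20 - 8u + 4u²)

Apply the Euclidean algorithm:
  u⁴ + 2u³ + 10u² + 39u = ((1/4)u + 1/4)(4u³ + 4u² - 4u + 60) + (10u² + 25u - 15)
  4u³ + 4u² - 4u + 60 = ((2/5)u - 3/5)(10u² + 25u - 15) + (17u + 51)
  10u² + 25u - 15 = ((10/17)u - 5/17)(17u + 51) + (0)
Last nonzero remainder: 17u + 51. Dividing through by 17 gives the monic gcd u + 3.
Cancel u + 3 from numerator and denominator to get the reduced form.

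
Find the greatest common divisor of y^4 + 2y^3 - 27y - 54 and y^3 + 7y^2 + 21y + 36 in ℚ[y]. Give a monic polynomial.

Apply the Euclidean algorithm:
  y^4 + 2y^3 - 27y - 54 = (y - 5)(y^3 + 7y^2 + 21y + 36) + (14y^2 + 42y + 126)
  y^3 + 7y^2 + 21y + 36 = ((1/14)y + 2/7)(14y^2 + 42y + 126) + (0)
Last nonzero remainder: 14y^2 + 42y + 126. Dividing through by 14 gives the monic gcd y^2 + 3y + 9.

y^2 + 3y + 9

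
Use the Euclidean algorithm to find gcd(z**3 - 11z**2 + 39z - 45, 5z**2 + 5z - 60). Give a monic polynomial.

z - 3

Apply the Euclidean algorithm:
  z**3 - 11z**2 + 39z - 45 = ((1/5)z - 12/5)(5z**2 + 5z - 60) + (63z - 189)
  5z**2 + 5z - 60 = ((5/63)z + 20/63)(63z - 189) + (0)
Last nonzero remainder: 63z - 189. Dividing through by 63 gives the monic gcd z - 3.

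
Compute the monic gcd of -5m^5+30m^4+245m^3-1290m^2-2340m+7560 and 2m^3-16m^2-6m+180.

m^2-3m-18

Repeated division with remainder:
  -5m^5+30m^4+245m^3-1290m^2-2340m+7560 = (-(5/2)m^2-5m+75)(2m^3-16m^2-6m+180) + (330m^2-990m-5940)
  2m^3-16m^2-6m+180 = ((1/165)m-1/33)(330m^2-990m-5940) + (0)
Last nonzero remainder: 330m^2-990m-5940. Dividing through by 330 gives the monic gcd m^2-3m-18.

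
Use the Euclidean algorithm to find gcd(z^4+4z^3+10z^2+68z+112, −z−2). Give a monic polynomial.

z+2

Apply the Euclidean algorithm:
  z^4+4z^3+10z^2+68z+112 = (−z^3−2z^2−6z−56)(−z−2) + (0)
Last nonzero remainder: −z−2. Dividing through by −1 gives the monic gcd z+2.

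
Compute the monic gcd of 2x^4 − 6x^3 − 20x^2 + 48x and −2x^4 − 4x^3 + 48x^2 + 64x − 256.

x^2 − 6x + 8

Repeated division with remainder:
  2x^4 − 6x^3 − 20x^2 + 48x = (−1)(−2x^4 − 4x^3 + 48x^2 + 64x − 256) + (−10x^3 + 28x^2 + 112x − 256)
  −2x^4 − 4x^3 + 48x^2 + 64x − 256 = ((1/5)x + 24/25)(−10x^3 + 28x^2 + 112x − 256) + (−(32/25)x^2 + (192/25)x − 256/25)
  −10x^3 + 28x^2 + 112x − 256 = ((125/16)x + 25)(−(32/25)x^2 + (192/25)x − 256/25) + (0)
Last nonzero remainder: −(32/25)x^2 + (192/25)x − 256/25. Dividing through by −32/25 gives the monic gcd x^2 − 6x + 8.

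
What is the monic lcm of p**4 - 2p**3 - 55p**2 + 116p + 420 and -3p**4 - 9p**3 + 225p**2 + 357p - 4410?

p**5 + 5p**4 - 69p**3 - 269p**2 + 1232p + 2940

By polynomial division,
  p**4 - 2p**3 - 55p**2 + 116p + 420 = (-1/3)(-3p**4 - 9p**3 + 225p**2 + 357p - 4410) + (-5p**3 + 20p**2 + 235p - 1050)
  -3p**4 - 9p**3 + 225p**2 + 357p - 4410 = ((3/5)p + 21/5)(-5p**3 + 20p**2 + 235p - 1050) + (0)
Last nonzero remainder: -5p**3 + 20p**2 + 235p - 1050. Dividing through by -5 gives the monic gcd p**3 - 4p**2 - 47p + 210.
Then lcm(f, g) = f·g / gcd(f, g); expanding and making the result monic gives the answer.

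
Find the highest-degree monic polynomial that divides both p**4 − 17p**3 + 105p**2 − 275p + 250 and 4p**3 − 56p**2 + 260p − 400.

p**2 − 10p + 25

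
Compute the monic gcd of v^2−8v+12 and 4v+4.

Apply the Euclidean algorithm:
  v^2−8v+12 = ((1/4)v−9/4)(4v+4) + (21)
  4v+4 = ((4/21)v+4/21)(21) + (0)
The last nonzero remainder is the constant 21, so the polynomials are coprime and gcd = 1.

1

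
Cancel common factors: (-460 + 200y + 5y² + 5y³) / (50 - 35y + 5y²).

Euclidean algorithm in ℚ[y]:
  5y³ + 5y² + 200y - 460 = (y + 8)(5y² - 35y + 50) + (430y - 860)
  5y² - 35y + 50 = ((1/86)y - 5/86)(430y - 860) + (0)
Last nonzero remainder: 430y - 860. Dividing through by 430 gives the monic gcd y - 2.
Cancel y - 2 from numerator and denominator to get the reduced form.

(46 + 3y + y²)/(-5 + y)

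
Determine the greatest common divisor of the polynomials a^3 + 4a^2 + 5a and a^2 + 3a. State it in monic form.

a

Euclidean algorithm in ℚ[a]:
  a^3 + 4a^2 + 5a = (a + 1)(a^2 + 3a) + (2a)
  a^2 + 3a = ((1/2)a + 3/2)(2a) + (0)
Last nonzero remainder: 2a. Dividing through by 2 gives the monic gcd a.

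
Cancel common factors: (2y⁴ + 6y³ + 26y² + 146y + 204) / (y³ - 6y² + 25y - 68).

(2y² + 10y + 12)/(y - 4)

By polynomial division,
  2y⁴ + 6y³ + 26y² + 146y + 204 = (2y + 18)(y³ - 6y² + 25y - 68) + (84y² - 168y + 1428)
  y³ - 6y² + 25y - 68 = ((1/84)y - 1/21)(84y² - 168y + 1428) + (0)
Last nonzero remainder: 84y² - 168y + 1428. Dividing through by 84 gives the monic gcd y² - 2y + 17.
Cancel y² - 2y + 17 from numerator and denominator to get the reduced form.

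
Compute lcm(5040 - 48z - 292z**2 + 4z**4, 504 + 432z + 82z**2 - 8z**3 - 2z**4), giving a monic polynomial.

7560 + 6228z + 762z**2 - 377z**3 - 67z**4 + 5z**5 + z**6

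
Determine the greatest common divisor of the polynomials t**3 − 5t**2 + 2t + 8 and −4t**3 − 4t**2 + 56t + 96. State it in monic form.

t − 4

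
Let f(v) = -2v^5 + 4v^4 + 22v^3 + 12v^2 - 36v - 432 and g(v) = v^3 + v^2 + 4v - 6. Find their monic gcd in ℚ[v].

v^2 + 2v + 6

Repeated division with remainder:
  -2v^5 + 4v^4 + 22v^3 + 12v^2 - 36v - 432 = (-2v^2 + 6v + 24)(v^3 + v^2 + 4v - 6) + (-48v^2 - 96v - 288)
  v^3 + v^2 + 4v - 6 = (-(1/48)v + 1/48)(-48v^2 - 96v - 288) + (0)
Last nonzero remainder: -48v^2 - 96v - 288. Dividing through by -48 gives the monic gcd v^2 + 2v + 6.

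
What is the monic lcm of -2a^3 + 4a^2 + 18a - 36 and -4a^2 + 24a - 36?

a^4 - 5a^3 - 3a^2 + 45a - 54

Repeated division with remainder:
  -2a^3 + 4a^2 + 18a - 36 = ((1/2)a + 2)(-4a^2 + 24a - 36) + (-12a + 36)
  -4a^2 + 24a - 36 = ((1/3)a - 1)(-12a + 36) + (0)
Last nonzero remainder: -12a + 36. Dividing through by -12 gives the monic gcd a - 3.
Then lcm(f, g) = f·g / gcd(f, g); expanding and making the result monic gives the answer.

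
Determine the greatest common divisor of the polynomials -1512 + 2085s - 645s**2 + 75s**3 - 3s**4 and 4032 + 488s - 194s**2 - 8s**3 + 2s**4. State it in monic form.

By polynomial division,
  -3s**4 + 75s**3 - 645s**2 + 2085s - 1512 = (-3/2)(2s**4 - 8s**3 - 194s**2 + 488s + 4032) + (63s**3 - 936s**2 + 2817s + 4536)
  2s**4 - 8s**3 - 194s**2 + 488s + 4032 = ((2/63)s + 152/441)(63s**3 - 936s**2 + 2817s + 4536) + ((1920/49)s**2 - (30720/49)s + 17280/7)
  63s**3 - 936s**2 + 2817s + 4536 = ((1029/640)s + 147/80)((1920/49)s**2 - (30720/49)s + 17280/7) + (0)
Last nonzero remainder: (1920/49)s**2 - (30720/49)s + 17280/7. Dividing through by 1920/49 gives the monic gcd s**2 - 16s + 63.

63 - 16s + s**2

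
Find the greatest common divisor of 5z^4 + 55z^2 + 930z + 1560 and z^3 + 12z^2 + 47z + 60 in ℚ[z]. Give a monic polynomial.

Apply the Euclidean algorithm:
  5z^4 + 55z^2 + 930z + 1560 = (5z − 60)(z^3 + 12z^2 + 47z + 60) + (540z^2 + 3450z + 5160)
  z^3 + 12z^2 + 47z + 60 = ((1/540)z + 101/9720)(540z^2 + 3450z + 5160) + ((517/324)z + 517/81)
  540z^2 + 3450z + 5160 = ((174960/517)z + 417960/517)((517/324)z + 517/81) + (0)
Last nonzero remainder: (517/324)z + 517/81. Dividing through by 517/324 gives the monic gcd z + 4.

z + 4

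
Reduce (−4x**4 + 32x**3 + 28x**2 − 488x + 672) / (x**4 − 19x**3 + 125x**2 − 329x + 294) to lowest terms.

By polynomial division,
  −4x**4 + 32x**3 + 28x**2 − 488x + 672 = (−4)(x**4 − 19x**3 + 125x**2 − 329x + 294) + (−44x**3 + 528x**2 − 1804x + 1848)
  x**4 − 19x**3 + 125x**2 − 329x + 294 = (−(1/44)x + 7/44)(−44x**3 + 528x**2 − 1804x + 1848) + (0)
Last nonzero remainder: −44x**3 + 528x**2 − 1804x + 1848. Dividing through by −44 gives the monic gcd x**3 − 12x**2 + 41x − 42.
Cancel x**3 − 12x**2 + 41x − 42 from numerator and denominator to get the reduced form.

(−4x − 16)/(x − 7)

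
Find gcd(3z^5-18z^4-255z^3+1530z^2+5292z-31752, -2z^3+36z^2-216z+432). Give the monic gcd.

z^2-12z+36

Repeated division with remainder:
  3z^5-18z^4-255z^3+1530z^2+5292z-31752 = (-(3/2)z^2-18z-69/2)(-2z^3+36z^2-216z+432) + (-468z^2+5616z-16848)
  -2z^3+36z^2-216z+432 = ((1/234)z-1/39)(-468z^2+5616z-16848) + (0)
Last nonzero remainder: -468z^2+5616z-16848. Dividing through by -468 gives the monic gcd z^2-12z+36.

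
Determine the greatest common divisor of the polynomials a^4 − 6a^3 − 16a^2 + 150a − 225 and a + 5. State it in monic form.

a + 5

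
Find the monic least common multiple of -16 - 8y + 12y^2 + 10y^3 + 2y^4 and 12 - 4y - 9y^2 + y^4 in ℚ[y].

Repeated division with remainder:
  2y^4 + 10y^3 + 12y^2 - 8y - 16 = (2)(y^4 - 9y^2 - 4y + 12) + (10y^3 + 30y^2 - 40)
  y^4 - 9y^2 - 4y + 12 = ((1/10)y - 3/10)(10y^3 + 30y^2 - 40) + (0)
Last nonzero remainder: 10y^3 + 30y^2 - 40. Dividing through by 10 gives the monic gcd y^3 + 3y^2 - 4.
Then lcm(f, g) = f·g / gcd(f, g); expanding and making the result monic gives the answer.

24 + 4y - 22y^2 - 9y^3 + 2y^4 + y^5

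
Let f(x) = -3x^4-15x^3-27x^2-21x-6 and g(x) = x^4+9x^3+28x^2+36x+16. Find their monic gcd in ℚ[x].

x^2+3x+2

Euclidean algorithm in ℚ[x]:
  -3x^4-15x^3-27x^2-21x-6 = (-3)(x^4+9x^3+28x^2+36x+16) + (12x^3+57x^2+87x+42)
  x^4+9x^3+28x^2+36x+16 = ((1/12)x+17/48)(12x^3+57x^2+87x+42) + ((9/16)x^2+(27/16)x+9/8)
  12x^3+57x^2+87x+42 = ((64/3)x+112/3)((9/16)x^2+(27/16)x+9/8) + (0)
Last nonzero remainder: (9/16)x^2+(27/16)x+9/8. Dividing through by 9/16 gives the monic gcd x^2+3x+2.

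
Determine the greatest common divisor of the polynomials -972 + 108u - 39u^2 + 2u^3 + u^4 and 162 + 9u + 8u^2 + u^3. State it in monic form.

162 + 9u + 8u^2 + u^3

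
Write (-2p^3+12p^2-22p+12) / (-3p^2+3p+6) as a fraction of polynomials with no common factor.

By polynomial division,
  -2p^3+12p^2-22p+12 = ((2/3)p-10/3)(-3p^2+3p+6) + (-16p+32)
  -3p^2+3p+6 = ((3/16)p+3/16)(-16p+32) + (0)
Last nonzero remainder: -16p+32. Dividing through by -16 gives the monic gcd p-2.
Cancel p-2 from numerator and denominator to get the reduced form.

(2p^2-8p+6)/(3p+3)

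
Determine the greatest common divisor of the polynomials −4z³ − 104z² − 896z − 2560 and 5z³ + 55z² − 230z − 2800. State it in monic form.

z² + 18z + 80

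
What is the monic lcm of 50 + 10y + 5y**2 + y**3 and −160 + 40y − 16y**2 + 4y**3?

−200 + 10y − 10y**2 + y**3 + y**4

Euclidean algorithm in ℚ[y]:
  y**3 + 5y**2 + 10y + 50 = (1/4)(4y**3 − 16y**2 + 40y − 160) + (9y**2 + 90)
  4y**3 − 16y**2 + 40y − 160 = ((4/9)y − 16/9)(9y**2 + 90) + (0)
Last nonzero remainder: 9y**2 + 90. Dividing through by 9 gives the monic gcd y**2 + 10.
Then lcm(f, g) = f·g / gcd(f, g); expanding and making the result monic gives the answer.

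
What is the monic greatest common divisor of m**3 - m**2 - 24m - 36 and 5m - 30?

m - 6

Apply the Euclidean algorithm:
  m**3 - m**2 - 24m - 36 = ((1/5)m**2 + m + 6/5)(5m - 30) + (0)
Last nonzero remainder: 5m - 30. Dividing through by 5 gives the monic gcd m - 6.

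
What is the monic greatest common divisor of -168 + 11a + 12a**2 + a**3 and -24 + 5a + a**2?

-24 + 5a + a**2

Repeated division with remainder:
  a**3 + 12a**2 + 11a - 168 = (a + 7)(a**2 + 5a - 24) + (0)
The last nonzero remainder a**2 + 5a - 24 is already monic.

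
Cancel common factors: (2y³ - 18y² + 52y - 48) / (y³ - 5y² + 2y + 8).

(2y - 6)/(y + 1)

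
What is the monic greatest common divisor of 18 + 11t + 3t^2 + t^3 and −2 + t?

1

Repeated division with remainder:
  t^3 + 3t^2 + 11t + 18 = (t^2 + 5t + 21)(t − 2) + (60)
  t − 2 = ((1/60)t − 1/30)(60) + (0)
The last nonzero remainder is the constant 60, so the polynomials are coprime and gcd = 1.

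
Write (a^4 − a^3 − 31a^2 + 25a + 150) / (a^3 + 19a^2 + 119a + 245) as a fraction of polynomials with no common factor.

(a^3 − 6a^2 − a + 30)/(a^2 + 14a + 49)

Repeated division with remainder:
  a^4 − a^3 − 31a^2 + 25a + 150 = (a − 20)(a^3 + 19a^2 + 119a + 245) + (230a^2 + 2160a + 5050)
  a^3 + 19a^2 + 119a + 245 = ((1/230)a + 221/5290)(230a^2 + 2160a + 5050) + ((3600/529)a + 18000/529)
  230a^2 + 2160a + 5050 = ((12167/360)a + 53429/360)((3600/529)a + 18000/529) + (0)
Last nonzero remainder: (3600/529)a + 18000/529. Dividing through by 3600/529 gives the monic gcd a + 5.
Cancel a + 5 from numerator and denominator to get the reduced form.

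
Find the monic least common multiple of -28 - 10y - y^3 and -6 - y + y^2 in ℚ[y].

Euclidean algorithm in ℚ[y]:
  -y^3 - 10y - 28 = (-y - 1)(y^2 - y - 6) + (-17y - 34)
  y^2 - y - 6 = (-(1/17)y + 3/17)(-17y - 34) + (0)
Last nonzero remainder: -17y - 34. Dividing through by -17 gives the monic gcd y + 2.
Then lcm(f, g) = f·g / gcd(f, g); expanding and making the result monic gives the answer.

-84 - 2y + 10y^2 - 3y^3 + y^4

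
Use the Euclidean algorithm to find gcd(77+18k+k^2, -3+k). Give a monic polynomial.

1

Apply the Euclidean algorithm:
  k^2+18k+77 = (k+21)(k-3) + (140)
  k-3 = ((1/140)k-3/140)(140) + (0)
The last nonzero remainder is the constant 140, so the polynomials are coprime and gcd = 1.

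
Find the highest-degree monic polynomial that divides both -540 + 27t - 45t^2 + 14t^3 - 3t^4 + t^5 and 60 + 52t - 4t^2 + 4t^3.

15 - 2t + t^2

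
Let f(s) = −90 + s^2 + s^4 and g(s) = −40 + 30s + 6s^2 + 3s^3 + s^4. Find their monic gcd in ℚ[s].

Repeated division with remainder:
  s^4 + s^2 − 90 = (s^4 + 3s^3 + 6s^2 + 30s − 40) + (−3s^3 − 5s^2 − 30s − 50)
  s^4 + 3s^3 + 6s^2 + 30s − 40 = (−(1/3)s − 4/9)(−3s^3 − 5s^2 − 30s − 50) + (−(56/9)s^2 − 560/9)
  −3s^3 − 5s^2 − 30s − 50 = ((27/56)s + 45/56)(−(56/9)s^2 − 560/9) + (0)
Last nonzero remainder: −(56/9)s^2 − 560/9. Dividing through by −56/9 gives the monic gcd s^2 + 10.

10 + s^2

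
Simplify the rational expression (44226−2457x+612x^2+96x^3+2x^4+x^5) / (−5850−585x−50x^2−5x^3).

(−378+21x−2x^2−x^3)/(50+5x)

By polynomial division,
  x^5+2x^4+96x^3+612x^2−2457x+44226 = (−(1/5)x^2+(8/5)x−59/5)(−5x^3−50x^2−585x−5850) + (−212x^2−24804)
  −5x^3−50x^2−585x−5850 = ((5/212)x+25/106)(−212x^2−24804) + (0)
Last nonzero remainder: −212x^2−24804. Dividing through by −212 gives the monic gcd x^2+117.
Cancel x^2+117 from numerator and denominator to get the reduced form.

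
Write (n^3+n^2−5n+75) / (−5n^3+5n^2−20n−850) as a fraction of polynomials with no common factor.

Repeated division with remainder:
  n^3+n^2−5n+75 = (−1/5)(−5n^3+5n^2−20n−850) + (2n^2−9n−95)
  −5n^3+5n^2−20n−850 = (−(5/2)n−35/4)(2n^2−9n−95) + (−(1345/4)n−6725/4)
  2n^2−9n−95 = (−(8/1345)n+76/1345)(−(1345/4)n−6725/4) + (0)
Last nonzero remainder: −(1345/4)n−6725/4. Dividing through by −1345/4 gives the monic gcd n+5.
Cancel n+5 from numerator and denominator to get the reduced form.

(−n^2+4n−15)/(5n^2−30n+170)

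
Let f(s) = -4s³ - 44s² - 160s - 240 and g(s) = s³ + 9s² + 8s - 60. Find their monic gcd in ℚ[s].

s + 6

Apply the Euclidean algorithm:
  -4s³ - 44s² - 160s - 240 = (-4)(s³ + 9s² + 8s - 60) + (-8s² - 128s - 480)
  s³ + 9s² + 8s - 60 = (-(1/8)s + 7/8)(-8s² - 128s - 480) + (60s + 360)
  -8s² - 128s - 480 = (-(2/15)s - 4/3)(60s + 360) + (0)
Last nonzero remainder: 60s + 360. Dividing through by 60 gives the monic gcd s + 6.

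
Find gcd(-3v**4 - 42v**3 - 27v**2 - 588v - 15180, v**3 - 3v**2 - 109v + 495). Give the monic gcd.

Euclidean algorithm in ℚ[v]:
  -3v**4 - 42v**3 - 27v**2 - 588v - 15180 = (-3v - 51)(v**3 - 3v**2 - 109v + 495) + (-507v**2 - 4662v + 10065)
  v**3 - 3v**2 - 109v + 495 = (-(1/507)v + 687/28561)(-507v**2 - 4662v + 10065) + ((656640/28561)v + 7223040/28561)
  -507v**2 - 4662v + 10065 = (-(4826809/218880)v + 1742221/43776)((656640/28561)v + 7223040/28561) + (0)
Last nonzero remainder: (656640/28561)v + 7223040/28561. Dividing through by 656640/28561 gives the monic gcd v + 11.

v + 11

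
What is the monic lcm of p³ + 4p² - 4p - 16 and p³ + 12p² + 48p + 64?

By polynomial division,
  p³ + 4p² - 4p - 16 = (p³ + 12p² + 48p + 64) + (-8p² - 52p - 80)
  p³ + 12p² + 48p + 64 = (-(1/8)p - 11/16)(-8p² - 52p - 80) + ((9/4)p + 9)
  -8p² - 52p - 80 = (-(32/9)p - 80/9)((9/4)p + 9) + (0)
Last nonzero remainder: (9/4)p + 9. Dividing through by 9/4 gives the monic gcd p + 4.
Then lcm(f, g) = f·g / gcd(f, g); expanding and making the result monic gives the answer.

p⁵ + 12p⁴ + 44p³ + 16p² - 192p - 256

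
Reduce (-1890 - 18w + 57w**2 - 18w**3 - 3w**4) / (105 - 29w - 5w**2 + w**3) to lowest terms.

Euclidean algorithm in ℚ[w]:
  -3w**4 - 18w**3 + 57w**2 - 18w - 1890 = (-3w - 33)(w**3 - 5w**2 - 29w + 105) + (-195w**2 - 660w + 1575)
  w**3 - 5w**2 - 29w + 105 = (-(1/195)w + 109/2535)(-195w**2 - 660w + 1575) + ((1260/169)w + 6300/169)
  -195w**2 - 660w + 1575 = (-(2197/84)w + 169/4)((1260/169)w + 6300/169) + (0)
Last nonzero remainder: (1260/169)w + 6300/169. Dividing through by 1260/169 gives the monic gcd w + 5.
Cancel w + 5 from numerator and denominator to get the reduced form.

(-378 + 72w - 3w**2 - 3w**3)/(21 - 10w + w**2)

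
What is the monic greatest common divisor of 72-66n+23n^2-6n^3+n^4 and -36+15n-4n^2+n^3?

Repeated division with remainder:
  n^4-6n^3+23n^2-66n+72 = (n-2)(n^3-4n^2+15n-36) + (0)
The last nonzero remainder n^3-4n^2+15n-36 is already monic.

-36+15n-4n^2+n^3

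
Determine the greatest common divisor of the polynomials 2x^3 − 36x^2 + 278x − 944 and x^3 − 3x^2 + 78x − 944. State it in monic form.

Euclidean algorithm in ℚ[x]:
  2x^3 − 36x^2 + 278x − 944 = (2)(x^3 − 3x^2 + 78x − 944) + (−30x^2 + 122x + 944)
  x^3 − 3x^2 + 78x − 944 = (−(1/30)x − 8/225)(−30x^2 + 122x + 944) + ((25606/225)x − 204848/225)
  −30x^2 + 122x + 944 = (−(3375/12803)x − 225/217)((25606/225)x − 204848/225) + (0)
Last nonzero remainder: (25606/225)x − 204848/225. Dividing through by 25606/225 gives the monic gcd x − 8.

x − 8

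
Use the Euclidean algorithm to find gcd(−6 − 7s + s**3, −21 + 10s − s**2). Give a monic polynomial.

By polynomial division,
  s**3 − 7s − 6 = (−s − 10)(−s**2 + 10s − 21) + (72s − 216)
  −s**2 + 10s − 21 = (−(1/72)s + 7/72)(72s − 216) + (0)
Last nonzero remainder: 72s − 216. Dividing through by 72 gives the monic gcd s − 3.

−3 + s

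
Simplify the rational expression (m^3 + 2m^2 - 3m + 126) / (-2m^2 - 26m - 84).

(-m^2 + 4m - 21)/(2m + 14)

Euclidean algorithm in ℚ[m]:
  m^3 + 2m^2 - 3m + 126 = (-(1/2)m + 11/2)(-2m^2 - 26m - 84) + (98m + 588)
  -2m^2 - 26m - 84 = (-(1/49)m - 1/7)(98m + 588) + (0)
Last nonzero remainder: 98m + 588. Dividing through by 98 gives the monic gcd m + 6.
Cancel m + 6 from numerator and denominator to get the reduced form.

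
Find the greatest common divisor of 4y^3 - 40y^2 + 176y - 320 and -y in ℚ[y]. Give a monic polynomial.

Apply the Euclidean algorithm:
  4y^3 - 40y^2 + 176y - 320 = (-4y^2 + 40y - 176)(-y) + (-320)
  -y = ((1/320)y)(-320) + (0)
The last nonzero remainder is the constant -320, so the polynomials are coprime and gcd = 1.

1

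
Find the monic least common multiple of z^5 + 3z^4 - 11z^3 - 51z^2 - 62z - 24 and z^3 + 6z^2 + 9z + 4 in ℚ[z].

z^6 + 7z^5 + z^4 - 95z^3 - 266z^2 - 272z - 96

Apply the Euclidean algorithm:
  z^5 + 3z^4 - 11z^3 - 51z^2 - 62z - 24 = (z^2 - 3z - 2)(z^3 + 6z^2 + 9z + 4) + (-16z^2 - 32z - 16)
  z^3 + 6z^2 + 9z + 4 = (-(1/16)z - 1/4)(-16z^2 - 32z - 16) + (0)
Last nonzero remainder: -16z^2 - 32z - 16. Dividing through by -16 gives the monic gcd z^2 + 2z + 1.
Then lcm(f, g) = f·g / gcd(f, g); expanding and making the result monic gives the answer.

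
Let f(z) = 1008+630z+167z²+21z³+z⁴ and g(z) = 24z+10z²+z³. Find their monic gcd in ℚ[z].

Repeated division with remainder:
  z⁴+21z³+167z²+630z+1008 = (z+11)(z³+10z²+24z) + (33z²+366z+1008)
  z³+10z²+24z = ((1/33)z-4/121)(33z²+366z+1008) + ((672/121)z+4032/121)
  33z²+366z+1008 = ((1331/224)z+121/4)((672/121)z+4032/121) + (0)
Last nonzero remainder: (672/121)z+4032/121. Dividing through by 672/121 gives the monic gcd z+6.

6+z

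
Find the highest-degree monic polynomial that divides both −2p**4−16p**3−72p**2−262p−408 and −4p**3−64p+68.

p**2+p+17

Apply the Euclidean algorithm:
  −2p**4−16p**3−72p**2−262p−408 = ((1/2)p+4)(−4p**3−64p+68) + (−40p**2−40p−680)
  −4p**3−64p+68 = ((1/10)p−1/10)(−40p**2−40p−680) + (0)
Last nonzero remainder: −40p**2−40p−680. Dividing through by −40 gives the monic gcd p**2+p+17.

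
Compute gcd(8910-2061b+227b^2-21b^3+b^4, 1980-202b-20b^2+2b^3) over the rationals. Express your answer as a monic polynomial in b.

By polynomial division,
  b^4-21b^3+227b^2-2061b+8910 = ((1/2)b-11/2)(2b^3-20b^2-202b+1980) + (218b^2-4162b+19800)
  2b^3-20b^2-202b+1980 = ((1/109)b+991/11881)(218b^2-4162b+19800) + (-(433620/11881)b+3902580/11881)
  218b^2-4162b+19800 = (-(1295029/216810)b+118810/1971)(-(433620/11881)b+3902580/11881) + (0)
Last nonzero remainder: -(433620/11881)b+3902580/11881. Dividing through by -433620/11881 gives the monic gcd b-9.

-9+b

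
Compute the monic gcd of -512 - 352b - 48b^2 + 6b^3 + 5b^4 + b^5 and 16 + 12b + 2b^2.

8 + 6b + b^2

Repeated division with remainder:
  b^5 + 5b^4 + 6b^3 - 48b^2 - 352b - 512 = ((1/2)b^3 - (1/2)b^2 + 2b - 32)(2b^2 + 12b + 16) + (0)
Last nonzero remainder: 2b^2 + 12b + 16. Dividing through by 2 gives the monic gcd b^2 + 6b + 8.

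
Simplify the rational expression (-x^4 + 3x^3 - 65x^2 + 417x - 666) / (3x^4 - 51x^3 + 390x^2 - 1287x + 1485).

Repeated division with remainder:
  -x^4 + 3x^3 - 65x^2 + 417x - 666 = (-1/3)(3x^4 - 51x^3 + 390x^2 - 1287x + 1485) + (-14x^3 + 65x^2 - 12x - 171)
  3x^4 - 51x^3 + 390x^2 - 1287x + 1485 = (-(3/14)x + 519/196)(-14x^3 + 65x^2 - 12x - 171) + ((42201/196)x^2 - (126603/98)x + 379809/196)
  -14x^3 + 65x^2 - 12x - 171 = (-(2744/42201)x - 3724/42201)((42201/196)x^2 - (126603/98)x + 379809/196) + (0)
Last nonzero remainder: (42201/196)x^2 - (126603/98)x + 379809/196. Dividing through by 42201/196 gives the monic gcd x^2 - 6x + 9.
Cancel x^2 - 6x + 9 from numerator and denominator to get the reduced form.

(-x^2 - 3x - 74)/(3x^2 - 33x + 165)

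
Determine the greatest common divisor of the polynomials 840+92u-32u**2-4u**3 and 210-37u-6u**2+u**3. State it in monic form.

Repeated division with remainder:
  -4u**3-32u**2+92u+840 = (-4)(u**3-6u**2-37u+210) + (-56u**2-56u+1680)
  u**3-6u**2-37u+210 = (-(1/56)u+1/8)(-56u**2-56u+1680) + (0)
Last nonzero remainder: -56u**2-56u+1680. Dividing through by -56 gives the monic gcd u**2+u-30.

-30+u+u**2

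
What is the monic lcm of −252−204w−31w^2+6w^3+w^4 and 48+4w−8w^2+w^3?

1008+564w−80w^2−55w^3+2w^4+w^5

Apply the Euclidean algorithm:
  w^4+6w^3−31w^2−204w−252 = (w+14)(w^3−8w^2+4w+48) + (77w^2−308w−924)
  w^3−8w^2+4w+48 = ((1/77)w−4/77)(77w^2−308w−924) + (0)
Last nonzero remainder: 77w^2−308w−924. Dividing through by 77 gives the monic gcd w^2−4w−12.
Then lcm(f, g) = f·g / gcd(f, g); expanding and making the result monic gives the answer.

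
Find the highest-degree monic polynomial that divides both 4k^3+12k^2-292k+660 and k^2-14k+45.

k-5

By polynomial division,
  4k^3+12k^2-292k+660 = (4k+68)(k^2-14k+45) + (480k-2400)
  k^2-14k+45 = ((1/480)k-3/160)(480k-2400) + (0)
Last nonzero remainder: 480k-2400. Dividing through by 480 gives the monic gcd k-5.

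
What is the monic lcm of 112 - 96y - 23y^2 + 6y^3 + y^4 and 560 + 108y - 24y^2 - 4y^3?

-560 + 592y + 19y^2 - 53y^3 + y^4 + y^5

Euclidean algorithm in ℚ[y]:
  y^4 + 6y^3 - 23y^2 - 96y + 112 = (-(1/4)y)(-4y^3 - 24y^2 + 108y + 560) + (4y^2 + 44y + 112)
  -4y^3 - 24y^2 + 108y + 560 = (-y + 5)(4y^2 + 44y + 112) + (0)
Last nonzero remainder: 4y^2 + 44y + 112. Dividing through by 4 gives the monic gcd y^2 + 11y + 28.
Then lcm(f, g) = f·g / gcd(f, g); expanding and making the result monic gives the answer.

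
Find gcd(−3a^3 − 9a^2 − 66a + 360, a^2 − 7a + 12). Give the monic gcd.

a − 3

Euclidean algorithm in ℚ[a]:
  −3a^3 − 9a^2 − 66a + 360 = (−3a − 30)(a^2 − 7a + 12) + (−240a + 720)
  a^2 − 7a + 12 = (−(1/240)a + 1/60)(−240a + 720) + (0)
Last nonzero remainder: −240a + 720. Dividing through by −240 gives the monic gcd a − 3.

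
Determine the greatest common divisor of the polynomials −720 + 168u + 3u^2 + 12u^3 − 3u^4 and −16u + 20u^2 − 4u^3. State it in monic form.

Euclidean algorithm in ℚ[u]:
  −3u^4 + 12u^3 + 3u^2 + 168u − 720 = ((3/4)u + 3/4)(−4u^3 + 20u^2 − 16u) + (180u − 720)
  −4u^3 + 20u^2 − 16u = (−(1/45)u^2 + (1/45)u)(180u − 720) + (0)
Last nonzero remainder: 180u − 720. Dividing through by 180 gives the monic gcd u − 4.

−4 + u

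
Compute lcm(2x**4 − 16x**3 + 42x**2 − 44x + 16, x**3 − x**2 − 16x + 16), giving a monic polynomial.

x**5 − 4x**4 − 11x**3 + 62x**2 − 80x + 32

Repeated division with remainder:
  2x**4 − 16x**3 + 42x**2 − 44x + 16 = (2x − 14)(x**3 − x**2 − 16x + 16) + (60x**2 − 300x + 240)
  x**3 − x**2 − 16x + 16 = ((1/60)x + 1/15)(60x**2 − 300x + 240) + (0)
Last nonzero remainder: 60x**2 − 300x + 240. Dividing through by 60 gives the monic gcd x**2 − 5x + 4.
Then lcm(f, g) = f·g / gcd(f, g); expanding and making the result monic gives the answer.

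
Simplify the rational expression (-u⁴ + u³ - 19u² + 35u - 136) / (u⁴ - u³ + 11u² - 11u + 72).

(-u² - 2u - 17)/(u² + 2u + 9)

Euclidean algorithm in ℚ[u]:
  -u⁴ + u³ - 19u² + 35u - 136 = (-1)(u⁴ - u³ + 11u² - 11u + 72) + (-8u² + 24u - 64)
  u⁴ - u³ + 11u² - 11u + 72 = (-(1/8)u² - (1/4)u - 9/8)(-8u² + 24u - 64) + (0)
Last nonzero remainder: -8u² + 24u - 64. Dividing through by -8 gives the monic gcd u² - 3u + 8.
Cancel u² - 3u + 8 from numerator and denominator to get the reduced form.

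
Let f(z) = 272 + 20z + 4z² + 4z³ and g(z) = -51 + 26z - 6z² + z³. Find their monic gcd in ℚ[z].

Euclidean algorithm in ℚ[z]:
  4z³ + 4z² + 20z + 272 = (4)(z³ - 6z² + 26z - 51) + (28z² - 84z + 476)
  z³ - 6z² + 26z - 51 = ((1/28)z - 3/28)(28z² - 84z + 476) + (0)
Last nonzero remainder: 28z² - 84z + 476. Dividing through by 28 gives the monic gcd z² - 3z + 17.

17 - 3z + z²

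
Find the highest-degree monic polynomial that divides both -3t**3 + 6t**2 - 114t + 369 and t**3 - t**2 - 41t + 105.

t - 3

Euclidean algorithm in ℚ[t]:
  -3t**3 + 6t**2 - 114t + 369 = (-3)(t**3 - t**2 - 41t + 105) + (3t**2 - 237t + 684)
  t**3 - t**2 - 41t + 105 = ((1/3)t + 26)(3t**2 - 237t + 684) + (5893t - 17679)
  3t**2 - 237t + 684 = ((3/5893)t - 228/5893)(5893t - 17679) + (0)
Last nonzero remainder: 5893t - 17679. Dividing through by 5893 gives the monic gcd t - 3.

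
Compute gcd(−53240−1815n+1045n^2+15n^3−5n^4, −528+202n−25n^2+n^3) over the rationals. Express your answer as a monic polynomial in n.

−11+n

Repeated division with remainder:
  −5n^4+15n^3+1045n^2−1815n−53240 = (−5n−110)(n^3−25n^2+202n−528) + (−695n^2+17765n−111320)
  n^3−25n^2+202n−528 = (−(1/695)n−78/96605)(−695n^2+17765n−111320) + ((1085280/19321)n−11938080/19321)
  −695n^2+17765n−111320 = (−(2685619/217056)n+4888213/27132)((1085280/19321)n−11938080/19321) + (0)
Last nonzero remainder: (1085280/19321)n−11938080/19321. Dividing through by 1085280/19321 gives the monic gcd n−11.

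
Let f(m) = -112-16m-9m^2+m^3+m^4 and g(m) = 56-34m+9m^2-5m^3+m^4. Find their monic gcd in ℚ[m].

-28+3m-3m^2+m^3

Repeated division with remainder:
  m^4+m^3-9m^2-16m-112 = (m^4-5m^3+9m^2-34m+56) + (6m^3-18m^2+18m-168)
  m^4-5m^3+9m^2-34m+56 = ((1/6)m-1/3)(6m^3-18m^2+18m-168) + (0)
Last nonzero remainder: 6m^3-18m^2+18m-168. Dividing through by 6 gives the monic gcd m^3-3m^2+3m-28.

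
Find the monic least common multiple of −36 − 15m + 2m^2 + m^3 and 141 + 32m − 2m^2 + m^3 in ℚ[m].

Euclidean algorithm in ℚ[m]:
  m^3 + 2m^2 − 15m − 36 = (m^3 − 2m^2 + 32m + 141) + (4m^2 − 47m − 177)
  m^3 − 2m^2 + 32m + 141 = ((1/4)m + 39/16)(4m^2 − 47m − 177) + ((3053/16)m + 9159/16)
  4m^2 − 47m − 177 = ((64/3053)m − 944/3053)((3053/16)m + 9159/16) + (0)
Last nonzero remainder: (3053/16)m + 9159/16. Dividing through by 3053/16 gives the monic gcd m + 3.
Then lcm(f, g) = f·g / gcd(f, g); expanding and making the result monic gives the answer.

−1692 − 525m + 133m^2 + 22m^3 − 3m^4 + m^5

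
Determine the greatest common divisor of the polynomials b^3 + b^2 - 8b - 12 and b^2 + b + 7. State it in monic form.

Euclidean algorithm in ℚ[b]:
  b^3 + b^2 - 8b - 12 = (b)(b^2 + b + 7) + (-15b - 12)
  b^2 + b + 7 = (-(1/15)b - 1/75)(-15b - 12) + (171/25)
  -15b - 12 = (-(125/57)b - 100/57)(171/25) + (0)
The last nonzero remainder is the constant 171/25, so the polynomials are coprime and gcd = 1.

1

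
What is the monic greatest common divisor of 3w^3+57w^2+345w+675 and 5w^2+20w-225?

Euclidean algorithm in ℚ[w]:
  3w^3+57w^2+345w+675 = ((3/5)w+9)(5w^2+20w-225) + (300w+2700)
  5w^2+20w-225 = ((1/60)w-1/12)(300w+2700) + (0)
Last nonzero remainder: 300w+2700. Dividing through by 300 gives the monic gcd w+9.

w+9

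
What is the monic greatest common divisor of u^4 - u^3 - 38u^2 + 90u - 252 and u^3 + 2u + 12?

u^2 - 2u + 6

By polynomial division,
  u^4 - u^3 - 38u^2 + 90u - 252 = (u - 1)(u^3 + 2u + 12) + (-40u^2 + 80u - 240)
  u^3 + 2u + 12 = (-(1/40)u - 1/20)(-40u^2 + 80u - 240) + (0)
Last nonzero remainder: -40u^2 + 80u - 240. Dividing through by -40 gives the monic gcd u^2 - 2u + 6.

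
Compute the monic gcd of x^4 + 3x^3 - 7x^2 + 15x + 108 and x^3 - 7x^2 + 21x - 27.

x^2 - 4x + 9

By polynomial division,
  x^4 + 3x^3 - 7x^2 + 15x + 108 = (x + 10)(x^3 - 7x^2 + 21x - 27) + (42x^2 - 168x + 378)
  x^3 - 7x^2 + 21x - 27 = ((1/42)x - 1/14)(42x^2 - 168x + 378) + (0)
Last nonzero remainder: 42x^2 - 168x + 378. Dividing through by 42 gives the monic gcd x^2 - 4x + 9.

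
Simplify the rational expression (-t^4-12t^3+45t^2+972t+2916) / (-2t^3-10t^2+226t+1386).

(t^3+3t^2-72t-324)/(2t^2-8t-154)

Euclidean algorithm in ℚ[t]:
  -t^4-12t^3+45t^2+972t+2916 = ((1/2)t+7/2)(-2t^3-10t^2+226t+1386) + (-33t^2-512t-1935)
  -2t^3-10t^2+226t+1386 = ((2/33)t-694/1089)(-33t^2-512t-1935) + ((18496/1089)t+18496/121)
  -33t^2-512t-1935 = (-(35937/18496)t-234135/18496)((18496/1089)t+18496/121) + (0)
Last nonzero remainder: (18496/1089)t+18496/121. Dividing through by 18496/1089 gives the monic gcd t+9.
Cancel t+9 from numerator and denominator to get the reduced form.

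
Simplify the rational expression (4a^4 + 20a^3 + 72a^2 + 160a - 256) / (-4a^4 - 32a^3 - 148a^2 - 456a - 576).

(-a^2 - 3a + 4)/(a^2 + 6a + 9)

Apply the Euclidean algorithm:
  4a^4 + 20a^3 + 72a^2 + 160a - 256 = (-1)(-4a^4 - 32a^3 - 148a^2 - 456a - 576) + (-12a^3 - 76a^2 - 296a - 832)
  -4a^4 - 32a^3 - 148a^2 - 456a - 576 = ((1/3)a + 5/9)(-12a^3 - 76a^2 - 296a - 832) + (-(64/9)a^2 - (128/9)a - 1024/9)
  -12a^3 - 76a^2 - 296a - 832 = ((27/16)a + 117/16)(-(64/9)a^2 - (128/9)a - 1024/9) + (0)
Last nonzero remainder: -(64/9)a^2 - (128/9)a - 1024/9. Dividing through by -64/9 gives the monic gcd a^2 + 2a + 16.
Cancel a^2 + 2a + 16 from numerator and denominator to get the reduced form.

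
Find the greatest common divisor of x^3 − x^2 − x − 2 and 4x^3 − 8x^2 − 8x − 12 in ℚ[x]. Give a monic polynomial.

x^2 + x + 1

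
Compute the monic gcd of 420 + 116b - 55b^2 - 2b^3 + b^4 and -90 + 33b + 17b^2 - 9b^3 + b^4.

-10 - 3b + b^2

Euclidean algorithm in ℚ[b]:
  b^4 - 2b^3 - 55b^2 + 116b + 420 = (b^4 - 9b^3 + 17b^2 + 33b - 90) + (7b^3 - 72b^2 + 83b + 510)
  b^4 - 9b^3 + 17b^2 + 33b - 90 = ((1/7)b + 9/49)(7b^3 - 72b^2 + 83b + 510) + ((900/49)b^2 - (2700/49)b - 9000/49)
  7b^3 - 72b^2 + 83b + 510 = ((343/900)b - 833/300)((900/49)b^2 - (2700/49)b - 9000/49) + (0)
Last nonzero remainder: (900/49)b^2 - (2700/49)b - 9000/49. Dividing through by 900/49 gives the monic gcd b^2 - 3b - 10.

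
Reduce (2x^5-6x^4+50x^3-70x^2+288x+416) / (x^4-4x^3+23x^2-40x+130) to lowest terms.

Repeated division with remainder:
  2x^5-6x^4+50x^3-70x^2+288x+416 = (2x+2)(x^4-4x^3+23x^2-40x+130) + (12x^3-36x^2+108x+156)
  x^4-4x^3+23x^2-40x+130 = ((1/12)x-1/12)(12x^3-36x^2+108x+156) + (11x^2-44x+143)
  12x^3-36x^2+108x+156 = ((12/11)x+12/11)(11x^2-44x+143) + (0)
Last nonzero remainder: 11x^2-44x+143. Dividing through by 11 gives the monic gcd x^2-4x+13.
Cancel x^2-4x+13 from numerator and denominator to get the reduced form.

(2x^3+2x^2+32x+32)/(x^2+10)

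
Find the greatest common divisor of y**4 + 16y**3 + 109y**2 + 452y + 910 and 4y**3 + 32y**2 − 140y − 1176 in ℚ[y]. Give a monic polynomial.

y + 7

By polynomial division,
  y**4 + 16y**3 + 109y**2 + 452y + 910 = ((1/4)y + 2)(4y**3 + 32y**2 − 140y − 1176) + (80y**2 + 1026y + 3262)
  4y**3 + 32y**2 − 140y − 1176 = ((1/20)y − 193/800)(80y**2 + 1026y + 3262) + (−(22231/400)y − 155617/400)
  80y**2 + 1026y + 3262 = (−(32000/22231)y − 186400/22231)(−(22231/400)y − 155617/400) + (0)
Last nonzero remainder: −(22231/400)y − 155617/400. Dividing through by −22231/400 gives the monic gcd y + 7.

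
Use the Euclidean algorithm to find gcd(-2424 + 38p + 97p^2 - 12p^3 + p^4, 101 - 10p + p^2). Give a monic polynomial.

101 - 10p + p^2

Apply the Euclidean algorithm:
  p^4 - 12p^3 + 97p^2 + 38p - 2424 = (p^2 - 2p - 24)(p^2 - 10p + 101) + (0)
The last nonzero remainder p^2 - 10p + 101 is already monic.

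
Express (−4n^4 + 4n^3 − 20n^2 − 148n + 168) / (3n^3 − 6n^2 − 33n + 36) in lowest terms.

(−4n^2 + 12n − 56)/(3n − 12)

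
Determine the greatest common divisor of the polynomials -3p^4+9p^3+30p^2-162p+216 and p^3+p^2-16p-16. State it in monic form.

p+4

By polynomial division,
  -3p^4+9p^3+30p^2-162p+216 = (-3p+12)(p^3+p^2-16p-16) + (-30p^2-18p+408)
  p^3+p^2-16p-16 = (-(1/30)p-1/75)(-30p^2-18p+408) + (-(66/25)p-264/25)
  -30p^2-18p+408 = ((125/11)p-425/11)(-(66/25)p-264/25) + (0)
Last nonzero remainder: -(66/25)p-264/25. Dividing through by -66/25 gives the monic gcd p+4.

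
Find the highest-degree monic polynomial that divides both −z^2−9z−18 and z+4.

1

Euclidean algorithm in ℚ[z]:
  −z^2−9z−18 = (−z−5)(z+4) + (2)
  z+4 = ((1/2)z+2)(2) + (0)
The last nonzero remainder is the constant 2, so the polynomials are coprime and gcd = 1.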